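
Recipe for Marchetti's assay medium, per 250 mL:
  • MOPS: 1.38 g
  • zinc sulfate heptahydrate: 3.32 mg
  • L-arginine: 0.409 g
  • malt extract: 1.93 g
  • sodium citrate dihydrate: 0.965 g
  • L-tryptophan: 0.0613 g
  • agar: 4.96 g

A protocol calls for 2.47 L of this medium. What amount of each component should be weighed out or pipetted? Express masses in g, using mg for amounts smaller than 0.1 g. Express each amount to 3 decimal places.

Ratio of target to recipe volume: 2470 / 250 = 9.88.
MOPS: 1.38 g × (2470 mL / 250 mL) = 13.634 g
zinc sulfate heptahydrate: 3.32 mg × (2470 mL / 250 mL) = 32.802 mg
L-arginine: 0.409 g × (2470 mL / 250 mL) = 4.041 g
malt extract: 1.93 g × (2470 mL / 250 mL) = 19.068 g
sodium citrate dihydrate: 0.965 g × (2470 mL / 250 mL) = 9.534 g
L-tryptophan: 0.0613 g × (2470 mL / 250 mL) = 0.606 g
agar: 4.96 g × (2470 mL / 250 mL) = 49.005 g

MOPS 13.634 g; zinc sulfate heptahydrate 32.802 mg; L-arginine 4.041 g; malt extract 19.068 g; sodium citrate dihydrate 9.534 g; L-tryptophan 0.606 g; agar 49.005 g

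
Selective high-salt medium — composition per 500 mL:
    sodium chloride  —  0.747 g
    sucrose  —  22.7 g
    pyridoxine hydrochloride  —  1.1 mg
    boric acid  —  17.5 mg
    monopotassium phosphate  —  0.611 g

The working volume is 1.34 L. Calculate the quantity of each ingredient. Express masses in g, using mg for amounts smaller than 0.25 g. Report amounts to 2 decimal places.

Ratio of target to recipe volume: 1340 / 500 = 2.68.
sodium chloride: 0.747 g × (1340 mL / 500 mL) = 2.00 g
sucrose: 22.7 g × (1340 mL / 500 mL) = 60.84 g
pyridoxine hydrochloride: 1.1 mg × (1340 mL / 500 mL) = 2.95 mg
boric acid: 17.5 mg × (1340 mL / 500 mL) = 46.90 mg
monopotassium phosphate: 0.611 g × (1340 mL / 500 mL) = 1.64 g

sodium chloride 2.00 g; sucrose 60.84 g; pyridoxine hydrochloride 2.95 mg; boric acid 46.90 mg; monopotassium phosphate 1.64 g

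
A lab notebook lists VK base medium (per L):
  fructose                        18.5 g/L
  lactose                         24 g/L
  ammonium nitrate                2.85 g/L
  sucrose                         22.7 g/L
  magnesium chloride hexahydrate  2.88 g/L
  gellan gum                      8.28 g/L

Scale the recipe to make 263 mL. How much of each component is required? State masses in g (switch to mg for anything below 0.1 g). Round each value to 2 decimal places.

Working volume: 263 mL = 0.263 L.
fructose: 18.5 g/L × 0.263 L = 4.87 g
lactose: 24 g/L × 0.263 L = 6.31 g
ammonium nitrate: 2.85 g/L × 0.263 L = 0.75 g
sucrose: 22.7 g/L × 0.263 L = 5.97 g
magnesium chloride hexahydrate: 2.88 g/L × 0.263 L = 0.76 g
gellan gum: 8.28 g/L × 0.263 L = 2.18 g

fructose 4.87 g; lactose 6.31 g; ammonium nitrate 0.75 g; sucrose 5.97 g; magnesium chloride hexahydrate 0.76 g; gellan gum 2.18 g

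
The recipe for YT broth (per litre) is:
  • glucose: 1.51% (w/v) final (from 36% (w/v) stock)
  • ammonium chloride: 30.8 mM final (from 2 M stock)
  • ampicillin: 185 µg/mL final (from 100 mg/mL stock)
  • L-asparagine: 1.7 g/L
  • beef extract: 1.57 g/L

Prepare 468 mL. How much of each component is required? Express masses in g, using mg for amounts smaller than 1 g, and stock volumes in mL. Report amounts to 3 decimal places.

glucose 19.630 mL; ammonium chloride 7.207 mL; ampicillin 0.866 mL; L-asparagine 795.600 mg; beef extract 734.760 mg

Working volume: 468 mL = 0.468 L.
glucose: V = C2·V2/C1 = 1.51% ÷ 36% × 468 mL = 19.630 mL
ammonium chloride: dilute stock: 30.8 mM × 468 mL ÷ 2000 mM = 7.207 mL
ampicillin: V = C2·V2/C1 = 185 µg/mL × 468 mL ÷ 100000 µg/mL = 0.866 mL
L-asparagine: 1.7 g/L × 0.468 L = 0.7956 g = 795.600 mg
beef extract: 1.57 g/L × 0.468 L = 0.73476 g = 734.760 mg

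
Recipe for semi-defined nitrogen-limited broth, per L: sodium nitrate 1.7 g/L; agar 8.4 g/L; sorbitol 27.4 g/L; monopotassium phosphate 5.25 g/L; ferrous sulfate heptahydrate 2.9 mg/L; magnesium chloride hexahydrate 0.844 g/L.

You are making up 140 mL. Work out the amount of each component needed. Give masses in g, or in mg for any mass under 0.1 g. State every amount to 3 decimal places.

sodium nitrate 0.238 g; agar 1.176 g; sorbitol 3.836 g; monopotassium phosphate 0.735 g; ferrous sulfate heptahydrate 0.406 mg; magnesium chloride hexahydrate 0.118 g

Scale factor relative to 1 L: 0.14.
sodium nitrate: 1.7 g/L × 0.14 L = 0.238 g
agar: 8.4 g/L × 0.14 L = 1.176 g
sorbitol: 27.4 g/L × 0.14 L = 3.836 g
monopotassium phosphate: 5.25 g/L × 0.14 L = 0.735 g
ferrous sulfate heptahydrate: 2.9 mg/L × 0.14 L = 0.406 mg
magnesium chloride hexahydrate: 0.844 g/L × 0.14 L = 0.118 g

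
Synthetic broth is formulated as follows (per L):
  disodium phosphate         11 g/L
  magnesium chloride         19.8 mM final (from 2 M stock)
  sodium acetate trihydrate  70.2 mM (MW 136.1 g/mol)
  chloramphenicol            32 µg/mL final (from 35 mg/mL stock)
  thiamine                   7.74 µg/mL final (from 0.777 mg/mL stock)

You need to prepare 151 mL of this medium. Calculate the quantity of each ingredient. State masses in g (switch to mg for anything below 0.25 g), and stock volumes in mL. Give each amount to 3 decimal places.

disodium phosphate 1.661 g; magnesium chloride 1.495 mL; sodium acetate trihydrate 1.443 g; chloramphenicol 0.138 mL; thiamine 1.504 mL

Scale factor relative to 1 L: 0.151.
disodium phosphate: 11 g/L × 0.151 L = 1.661 g
magnesium chloride: V = C2·V2/C1 = 19.8 mM × 151 mL ÷ 2000 mM = 1.495 mL
sodium acetate trihydrate: 70.2 mmol/L × 136.1 g/mol × 0.151 L ÷ 1000 = 1.443 g
chloramphenicol: V = C2·V2/C1 = 32 µg/mL × 151 mL ÷ 35000 µg/mL = 0.138 mL
thiamine: V = C2·V2/C1 = 7.74 µg/mL × 151 mL ÷ 777 µg/mL = 1.504 mL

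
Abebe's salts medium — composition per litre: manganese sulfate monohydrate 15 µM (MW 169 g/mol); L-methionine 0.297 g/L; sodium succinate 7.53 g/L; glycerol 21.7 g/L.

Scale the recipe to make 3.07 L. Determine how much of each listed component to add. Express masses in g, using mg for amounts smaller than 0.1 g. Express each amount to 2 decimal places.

Scale factor relative to 1 L: 3.07.
manganese sulfate monohydrate: 15 µmol/L × 169 g/mol × 3.07 L ÷ 1000 = 7.78 mg
L-methionine: 0.297 g/L × 3.07 L = 0.91 g
sodium succinate: 7.53 g/L × 3.07 L = 23.12 g
glycerol: 21.7 g/L × 3.07 L = 66.62 g

manganese sulfate monohydrate 7.78 mg; L-methionine 0.91 g; sodium succinate 23.12 g; glycerol 66.62 g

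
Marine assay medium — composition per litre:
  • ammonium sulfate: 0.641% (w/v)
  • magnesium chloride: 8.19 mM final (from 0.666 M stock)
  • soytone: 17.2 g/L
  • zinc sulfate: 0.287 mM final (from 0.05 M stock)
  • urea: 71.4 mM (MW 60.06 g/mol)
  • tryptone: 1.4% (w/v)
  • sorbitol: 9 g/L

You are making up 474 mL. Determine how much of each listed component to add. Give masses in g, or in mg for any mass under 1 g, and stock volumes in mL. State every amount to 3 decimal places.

Target volume = 474 mL = 0.474 L.
ammonium sulfate: 0.641% w/v = 6.41 g/L → 6.41 × 0.474 L = 3.038 g
magnesium chloride: V = C2·V2/C1 = 8.19 mM × 474 mL ÷ 666 mM = 5.829 mL
soytone: 17.2 g/L × 0.474 L = 8.153 g
zinc sulfate: V = C2·V2/C1 = 0.287 mM × 474 mL ÷ 50 mM = 2.721 mL
urea: 71.4 mmol/L × 60.06 g/mol × 0.474 L ÷ 1000 = 2.033 g
tryptone: 1.4 g per 100 mL × 474 mL ÷ 100 = 6.636 g
sorbitol: 9 g/L × 0.474 L = 4.266 g

ammonium sulfate 3.038 g; magnesium chloride 5.829 mL; soytone 8.153 g; zinc sulfate 2.721 mL; urea 2.033 g; tryptone 6.636 g; sorbitol 4.266 g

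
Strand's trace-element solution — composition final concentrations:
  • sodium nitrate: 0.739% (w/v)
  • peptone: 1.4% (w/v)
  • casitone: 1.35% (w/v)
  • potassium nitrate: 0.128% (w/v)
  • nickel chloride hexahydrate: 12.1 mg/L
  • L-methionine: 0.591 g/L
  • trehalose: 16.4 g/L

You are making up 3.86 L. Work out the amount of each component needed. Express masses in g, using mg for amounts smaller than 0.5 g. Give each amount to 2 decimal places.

Working volume: 3.86 L.
sodium nitrate: 0.739% w/v = 7.39 g/L → 7.39 × 3.86 L = 28.53 g
peptone: 1.4% w/v = 14 g/L → 14 × 3.86 L = 54.04 g
casitone: 1.35% w/v = 13.5 g/L → 13.5 × 3.86 L = 52.11 g
potassium nitrate: 0.128 g per 100 mL × 3860 mL ÷ 100 = 4.94 g
nickel chloride hexahydrate: 12.1 mg/L × 3.86 L = 46.71 mg
L-methionine: 0.591 g/L × 3.86 L = 2.28 g
trehalose: 16.4 g/L × 3.86 L = 63.30 g

sodium nitrate 28.53 g; peptone 54.04 g; casitone 52.11 g; potassium nitrate 4.94 g; nickel chloride hexahydrate 46.71 mg; L-methionine 2.28 g; trehalose 63.30 g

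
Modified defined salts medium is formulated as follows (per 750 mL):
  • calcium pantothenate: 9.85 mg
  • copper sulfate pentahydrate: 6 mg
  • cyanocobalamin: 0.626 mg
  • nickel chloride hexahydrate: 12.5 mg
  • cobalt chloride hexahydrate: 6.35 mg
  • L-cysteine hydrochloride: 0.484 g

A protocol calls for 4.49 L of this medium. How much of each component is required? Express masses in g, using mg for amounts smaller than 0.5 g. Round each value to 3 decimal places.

Ratio of target to recipe volume: 4490 / 750 = 5.98667.
calcium pantothenate: 9.85 mg × (4490 mL / 750 mL) = 58.969 mg
copper sulfate pentahydrate: 6 mg × (4490 mL / 750 mL) = 35.920 mg
cyanocobalamin: 0.626 mg × (4490 mL / 750 mL) = 3.748 mg
nickel chloride hexahydrate: 12.5 mg × (4490 mL / 750 mL) = 74.833 mg
cobalt chloride hexahydrate: 6.35 mg × (4490 mL / 750 mL) = 38.015 mg
L-cysteine hydrochloride: 0.484 g × (4490 mL / 750 mL) = 2.898 g

calcium pantothenate 58.969 mg; copper sulfate pentahydrate 35.920 mg; cyanocobalamin 3.748 mg; nickel chloride hexahydrate 74.833 mg; cobalt chloride hexahydrate 38.015 mg; L-cysteine hydrochloride 2.898 g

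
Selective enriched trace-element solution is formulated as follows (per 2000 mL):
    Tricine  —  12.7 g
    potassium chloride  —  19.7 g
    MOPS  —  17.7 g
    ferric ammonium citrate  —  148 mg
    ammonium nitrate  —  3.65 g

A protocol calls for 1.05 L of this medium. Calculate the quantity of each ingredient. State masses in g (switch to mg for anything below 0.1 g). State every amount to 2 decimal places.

Tricine 6.67 g; potassium chloride 10.34 g; MOPS 9.29 g; ferric ammonium citrate 77.70 mg; ammonium nitrate 1.92 g

Scale factor = 1050 mL / 2000 mL = 0.525.
Tricine: 12.7 g × (1050 mL / 2000 mL) = 6.67 g
potassium chloride: 19.7 g × (1050 mL / 2000 mL) = 10.34 g
MOPS: 17.7 g × (1050 mL / 2000 mL) = 9.29 g
ferric ammonium citrate: 148 mg × (1050 mL / 2000 mL) = 77.70 mg
ammonium nitrate: 3.65 g × (1050 mL / 2000 mL) = 1.92 g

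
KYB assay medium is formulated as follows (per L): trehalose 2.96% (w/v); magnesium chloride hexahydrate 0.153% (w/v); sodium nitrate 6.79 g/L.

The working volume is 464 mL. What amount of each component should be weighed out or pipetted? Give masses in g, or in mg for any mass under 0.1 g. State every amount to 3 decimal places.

trehalose 13.734 g; magnesium chloride hexahydrate 0.710 g; sodium nitrate 3.151 g

Target volume = 464 mL = 0.464 L.
trehalose: 2.96 g per 100 mL × 464 mL ÷ 100 = 13.734 g
magnesium chloride hexahydrate: 0.153 g per 100 mL × 464 mL ÷ 100 = 0.710 g
sodium nitrate: 6.79 g/L × 0.464 L = 3.151 g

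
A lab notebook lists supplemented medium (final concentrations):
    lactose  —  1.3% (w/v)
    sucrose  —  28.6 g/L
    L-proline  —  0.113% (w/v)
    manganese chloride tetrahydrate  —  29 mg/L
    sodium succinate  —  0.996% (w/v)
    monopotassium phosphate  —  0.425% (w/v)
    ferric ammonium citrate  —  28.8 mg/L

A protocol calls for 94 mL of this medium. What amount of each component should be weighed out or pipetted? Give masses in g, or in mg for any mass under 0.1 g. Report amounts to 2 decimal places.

lactose 1.22 g; sucrose 2.69 g; L-proline 0.11 g; manganese chloride tetrahydrate 2.73 mg; sodium succinate 0.94 g; monopotassium phosphate 0.40 g; ferric ammonium citrate 2.71 mg

Working volume: 94 mL = 0.094 L.
lactose: 1.3 g per 100 mL × 94 mL ÷ 100 = 1.22 g
sucrose: 28.6 g/L × 0.094 L = 2.69 g
L-proline: 0.113 g per 100 mL × 94 mL ÷ 100 = 0.11 g
manganese chloride tetrahydrate: 29 mg/L × 0.094 L = 2.73 mg
sodium succinate: 0.996% w/v = 9.96 g/L → 9.96 × 0.094 L = 0.94 g
monopotassium phosphate: 0.425 g per 100 mL × 94 mL ÷ 100 = 0.40 g
ferric ammonium citrate: 28.8 mg/L × 0.094 L = 2.71 mg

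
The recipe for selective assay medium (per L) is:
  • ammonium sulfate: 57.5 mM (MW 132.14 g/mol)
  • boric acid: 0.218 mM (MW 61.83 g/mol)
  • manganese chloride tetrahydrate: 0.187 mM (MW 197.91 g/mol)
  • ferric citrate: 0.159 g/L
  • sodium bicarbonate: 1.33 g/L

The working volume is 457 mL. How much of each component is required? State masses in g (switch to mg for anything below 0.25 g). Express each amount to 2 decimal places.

Working volume: 457 mL = 0.457 L.
ammonium sulfate: 57.5 mmol/L × 132.14 g/mol × 0.457 L ÷ 1000 = 3.47 g
boric acid: 0.218 mmol/L × 61.83 mg/mmol × 0.457 L = 6.16 mg
manganese chloride tetrahydrate: 0.187 mmol/L × 197.91 mg/mmol × 0.457 L = 16.91 mg
ferric citrate: 0.159 g/L × 0.457 L = 0.072663 g = 72.66 mg
sodium bicarbonate: 1.33 g/L × 0.457 L = 0.61 g

ammonium sulfate 3.47 g; boric acid 6.16 mg; manganese chloride tetrahydrate 16.91 mg; ferric citrate 72.66 mg; sodium bicarbonate 0.61 g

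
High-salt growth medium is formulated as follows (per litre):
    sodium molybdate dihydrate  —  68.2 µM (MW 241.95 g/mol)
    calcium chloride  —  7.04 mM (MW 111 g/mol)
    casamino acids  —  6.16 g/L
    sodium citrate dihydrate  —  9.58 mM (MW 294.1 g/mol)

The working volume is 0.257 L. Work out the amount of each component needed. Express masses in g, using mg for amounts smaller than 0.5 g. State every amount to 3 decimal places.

sodium molybdate dihydrate 4.241 mg; calcium chloride 200.830 mg; casamino acids 1.583 g; sodium citrate dihydrate 0.724 g

Scale factor relative to 1 L: 0.257.
sodium molybdate dihydrate: 68.2 µmol/L × 241.95 g/mol × 0.257 L ÷ 1000 = 4.241 mg
calcium chloride: 7.04 mmol/L × 111 mg/mmol × 0.257 L = 200.830 mg
casamino acids: 6.16 g/L × 0.257 L = 1.583 g
sodium citrate dihydrate: 9.58 mmol/L × 294.1 g/mol × 0.257 L ÷ 1000 = 0.724 g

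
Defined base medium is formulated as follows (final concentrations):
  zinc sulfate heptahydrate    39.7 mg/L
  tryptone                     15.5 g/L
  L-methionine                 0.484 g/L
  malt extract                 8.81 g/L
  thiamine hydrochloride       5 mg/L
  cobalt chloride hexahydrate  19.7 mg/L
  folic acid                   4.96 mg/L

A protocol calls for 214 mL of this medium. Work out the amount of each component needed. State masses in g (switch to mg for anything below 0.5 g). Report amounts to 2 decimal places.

Target volume = 214 mL = 0.214 L.
zinc sulfate heptahydrate: 39.7 mg/L × 0.214 L = 8.50 mg
tryptone: 15.5 g/L × 0.214 L = 3.32 g
L-methionine: 0.484 g/L × 0.214 L = 0.103576 g = 103.58 mg
malt extract: 8.81 g/L × 0.214 L = 1.89 g
thiamine hydrochloride: 5 mg/L × 0.214 L = 1.07 mg
cobalt chloride hexahydrate: 19.7 mg/L × 0.214 L = 4.22 mg
folic acid: 4.96 mg/L × 0.214 L = 1.06 mg

zinc sulfate heptahydrate 8.50 mg; tryptone 3.32 g; L-methionine 103.58 mg; malt extract 1.89 g; thiamine hydrochloride 1.07 mg; cobalt chloride hexahydrate 4.22 mg; folic acid 1.06 mg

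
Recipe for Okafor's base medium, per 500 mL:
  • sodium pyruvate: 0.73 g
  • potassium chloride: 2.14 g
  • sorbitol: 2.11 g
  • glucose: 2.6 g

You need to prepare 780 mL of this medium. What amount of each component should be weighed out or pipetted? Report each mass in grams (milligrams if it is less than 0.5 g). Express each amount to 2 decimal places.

sodium pyruvate 1.14 g; potassium chloride 3.34 g; sorbitol 3.29 g; glucose 4.06 g

Scale factor = 780 mL / 500 mL = 1.56.
sodium pyruvate: 0.73 g × (780 mL / 500 mL) = 1.14 g
potassium chloride: 2.14 g × (780 mL / 500 mL) = 3.34 g
sorbitol: 2.11 g × (780 mL / 500 mL) = 3.29 g
glucose: 2.6 g × (780 mL / 500 mL) = 4.06 g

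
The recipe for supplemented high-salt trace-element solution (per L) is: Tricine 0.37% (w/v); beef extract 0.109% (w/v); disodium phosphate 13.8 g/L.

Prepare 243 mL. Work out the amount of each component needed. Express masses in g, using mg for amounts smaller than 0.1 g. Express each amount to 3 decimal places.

Scale factor relative to 1 L: 0.243.
Tricine: 0.37% w/v = 3.7 g/L → 3.7 × 0.243 L = 0.899 g
beef extract: 0.109% w/v = 1.09 g/L → 1.09 × 0.243 L = 0.265 g
disodium phosphate: 13.8 g/L × 0.243 L = 3.353 g

Tricine 0.899 g; beef extract 0.265 g; disodium phosphate 3.353 g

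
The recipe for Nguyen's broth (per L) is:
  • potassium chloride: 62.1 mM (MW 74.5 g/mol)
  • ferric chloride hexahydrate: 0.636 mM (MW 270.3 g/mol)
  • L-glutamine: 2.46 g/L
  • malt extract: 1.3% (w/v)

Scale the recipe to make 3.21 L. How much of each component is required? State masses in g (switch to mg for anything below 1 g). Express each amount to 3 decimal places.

potassium chloride 14.851 g; ferric chloride hexahydrate 551.834 mg; L-glutamine 7.897 g; malt extract 41.730 g

Working volume: 3.21 L.
potassium chloride: 62.1 mmol/L × 74.5 g/mol × 3.21 L ÷ 1000 = 14.851 g
ferric chloride hexahydrate: 0.636 mmol/L × 270.3 mg/mmol × 3.21 L = 551.834 mg
L-glutamine: 2.46 g/L × 3.21 L = 7.897 g
malt extract: 1.3 g per 100 mL × 3210 mL ÷ 100 = 41.730 g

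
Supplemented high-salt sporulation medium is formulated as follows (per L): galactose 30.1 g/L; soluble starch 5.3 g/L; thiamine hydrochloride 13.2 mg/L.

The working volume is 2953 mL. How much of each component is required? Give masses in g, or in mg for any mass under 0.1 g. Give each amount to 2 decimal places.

Target volume = 2953 mL = 2.953 L.
galactose: 30.1 g/L × 2.953 L = 88.89 g
soluble starch: 5.3 g/L × 2.953 L = 15.65 g
thiamine hydrochloride: 13.2 mg/L × 2.953 L = 38.98 mg

galactose 88.89 g; soluble starch 15.65 g; thiamine hydrochloride 38.98 mg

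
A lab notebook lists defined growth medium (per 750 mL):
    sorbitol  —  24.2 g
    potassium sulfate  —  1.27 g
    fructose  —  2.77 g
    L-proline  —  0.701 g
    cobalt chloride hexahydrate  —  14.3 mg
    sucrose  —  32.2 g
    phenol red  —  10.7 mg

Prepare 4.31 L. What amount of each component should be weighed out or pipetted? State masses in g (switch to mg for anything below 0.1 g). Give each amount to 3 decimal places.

sorbitol 139.069 g; potassium sulfate 7.298 g; fructose 15.918 g; L-proline 4.028 g; cobalt chloride hexahydrate 82.177 mg; sucrose 185.043 g; phenol red 61.489 mg

Ratio of target to recipe volume: 4310 / 750 = 5.74667.
sorbitol: 24.2 g × (4310 mL / 750 mL) = 139.069 g
potassium sulfate: 1.27 g × (4310 mL / 750 mL) = 7.298 g
fructose: 2.77 g × (4310 mL / 750 mL) = 15.918 g
L-proline: 0.701 g × (4310 mL / 750 mL) = 4.028 g
cobalt chloride hexahydrate: 14.3 mg × (4310 mL / 750 mL) = 82.177 mg
sucrose: 32.2 g × (4310 mL / 750 mL) = 185.043 g
phenol red: 10.7 mg × (4310 mL / 750 mL) = 61.489 mg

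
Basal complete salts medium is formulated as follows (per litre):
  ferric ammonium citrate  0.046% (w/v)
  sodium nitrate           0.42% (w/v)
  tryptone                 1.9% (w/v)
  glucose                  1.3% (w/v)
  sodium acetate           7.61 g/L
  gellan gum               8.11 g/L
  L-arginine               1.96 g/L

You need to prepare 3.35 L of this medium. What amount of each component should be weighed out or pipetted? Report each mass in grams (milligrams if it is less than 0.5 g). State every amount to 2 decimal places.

Scale factor relative to 1 L: 3.35.
ferric ammonium citrate: 0.046 g per 100 mL × 3350 mL ÷ 100 = 1.54 g
sodium nitrate: 0.42 g per 100 mL × 3350 mL ÷ 100 = 14.07 g
tryptone: 1.9% w/v = 19 g/L → 19 × 3.35 L = 63.65 g
glucose: 1.3% w/v = 13 g/L → 13 × 3.35 L = 43.55 g
sodium acetate: 7.61 g/L × 3.35 L = 25.49 g
gellan gum: 8.11 g/L × 3.35 L = 27.17 g
L-arginine: 1.96 g/L × 3.35 L = 6.57 g

ferric ammonium citrate 1.54 g; sodium nitrate 14.07 g; tryptone 63.65 g; glucose 43.55 g; sodium acetate 25.49 g; gellan gum 27.17 g; L-arginine 6.57 g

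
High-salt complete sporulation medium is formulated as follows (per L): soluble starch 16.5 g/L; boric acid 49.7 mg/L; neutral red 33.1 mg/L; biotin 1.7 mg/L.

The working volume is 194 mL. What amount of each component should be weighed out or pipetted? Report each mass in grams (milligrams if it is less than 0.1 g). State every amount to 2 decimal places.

Scale factor relative to 1 L: 0.194.
soluble starch: 16.5 g/L × 0.194 L = 3.20 g
boric acid: 49.7 mg/L × 0.194 L = 9.64 mg
neutral red: 33.1 mg/L × 0.194 L = 6.42 mg
biotin: 1.7 mg/L × 0.194 L = 0.33 mg

soluble starch 3.20 g; boric acid 9.64 mg; neutral red 6.42 mg; biotin 0.33 mg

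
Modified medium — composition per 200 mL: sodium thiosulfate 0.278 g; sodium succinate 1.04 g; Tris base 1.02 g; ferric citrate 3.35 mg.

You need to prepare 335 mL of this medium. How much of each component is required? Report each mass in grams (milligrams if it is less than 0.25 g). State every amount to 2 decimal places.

Ratio of target to recipe volume: 335 / 200 = 1.675.
sodium thiosulfate: 0.278 g × (335 mL / 200 mL) = 0.47 g
sodium succinate: 1.04 g × (335 mL / 200 mL) = 1.74 g
Tris base: 1.02 g × (335 mL / 200 mL) = 1.71 g
ferric citrate: 3.35 mg × (335 mL / 200 mL) = 5.61 mg

sodium thiosulfate 0.47 g; sodium succinate 1.74 g; Tris base 1.71 g; ferric citrate 5.61 mg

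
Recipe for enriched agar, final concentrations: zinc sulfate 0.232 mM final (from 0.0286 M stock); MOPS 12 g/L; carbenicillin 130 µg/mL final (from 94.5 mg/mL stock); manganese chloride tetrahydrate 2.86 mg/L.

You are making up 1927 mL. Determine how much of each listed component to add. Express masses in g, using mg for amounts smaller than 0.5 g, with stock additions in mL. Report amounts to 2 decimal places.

Target volume = 1927 mL = 1.927 L.
zinc sulfate: dilute stock: 0.232 mM × 1927 mL ÷ 28.6 mM = 15.63 mL
MOPS: 12 g/L × 1.927 L = 23.12 g
carbenicillin: dilute stock: 130 µg/mL × 1927 mL ÷ 94500 µg/mL = 2.65 mL
manganese chloride tetrahydrate: 2.86 mg/L × 1.927 L = 5.51 mg

zinc sulfate 15.63 mL; MOPS 23.12 g; carbenicillin 2.65 mL; manganese chloride tetrahydrate 5.51 mg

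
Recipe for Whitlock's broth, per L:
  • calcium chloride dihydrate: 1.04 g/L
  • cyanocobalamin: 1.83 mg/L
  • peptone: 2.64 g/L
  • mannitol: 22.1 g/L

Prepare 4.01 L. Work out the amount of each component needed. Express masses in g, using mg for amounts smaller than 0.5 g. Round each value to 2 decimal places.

calcium chloride dihydrate 4.17 g; cyanocobalamin 7.34 mg; peptone 10.59 g; mannitol 88.62 g

Scale factor relative to 1 L: 4.01.
calcium chloride dihydrate: 1.04 g/L × 4.01 L = 4.17 g
cyanocobalamin: 1.83 mg/L × 4.01 L = 7.34 mg
peptone: 2.64 g/L × 4.01 L = 10.59 g
mannitol: 22.1 g/L × 4.01 L = 88.62 g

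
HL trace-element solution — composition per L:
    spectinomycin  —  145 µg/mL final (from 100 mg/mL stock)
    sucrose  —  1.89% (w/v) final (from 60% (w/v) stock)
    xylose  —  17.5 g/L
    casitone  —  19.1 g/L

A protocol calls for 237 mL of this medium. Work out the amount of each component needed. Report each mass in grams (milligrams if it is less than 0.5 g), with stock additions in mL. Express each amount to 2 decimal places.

spectinomycin 0.34 mL; sucrose 7.47 mL; xylose 4.15 g; casitone 4.53 g

Scale factor relative to 1 L: 0.237.
spectinomycin: dilute stock: 145 µg/mL × 237 mL ÷ 100000 µg/mL = 0.34 mL
sucrose: C1V1 = C2V2 → 1.89% ÷ 60% × 237 mL = 7.47 mL
xylose: 17.5 g/L × 0.237 L = 4.15 g
casitone: 19.1 g/L × 0.237 L = 4.53 g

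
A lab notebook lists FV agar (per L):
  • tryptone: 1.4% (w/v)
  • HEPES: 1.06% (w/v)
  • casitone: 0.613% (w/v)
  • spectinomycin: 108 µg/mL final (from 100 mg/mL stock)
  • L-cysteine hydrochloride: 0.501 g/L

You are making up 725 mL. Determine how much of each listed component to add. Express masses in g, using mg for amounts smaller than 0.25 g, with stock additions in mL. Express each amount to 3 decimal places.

tryptone 10.150 g; HEPES 7.685 g; casitone 4.444 g; spectinomycin 0.783 mL; L-cysteine hydrochloride 0.363 g

Working volume: 725 mL = 0.725 L.
tryptone: 1.4 g per 100 mL × 725 mL ÷ 100 = 10.150 g
HEPES: 1.06% w/v = 10.6 g/L → 10.6 × 0.725 L = 7.685 g
casitone: 0.613% w/v = 6.13 g/L → 6.13 × 0.725 L = 4.444 g
spectinomycin: V = C2·V2/C1 = 108 µg/mL × 725 mL ÷ 100000 µg/mL = 0.783 mL
L-cysteine hydrochloride: 0.501 g/L × 0.725 L = 0.363 g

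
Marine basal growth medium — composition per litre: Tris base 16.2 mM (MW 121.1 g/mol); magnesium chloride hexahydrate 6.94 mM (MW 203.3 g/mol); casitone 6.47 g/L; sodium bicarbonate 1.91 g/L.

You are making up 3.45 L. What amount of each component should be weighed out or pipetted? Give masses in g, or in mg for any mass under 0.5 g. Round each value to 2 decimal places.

Tris base 6.77 g; magnesium chloride hexahydrate 4.87 g; casitone 22.32 g; sodium bicarbonate 6.59 g

Working volume: 3.45 L.
Tris base: 16.2 mmol/L × 121.1 g/mol × 3.45 L ÷ 1000 = 6.77 g
magnesium chloride hexahydrate: 6.94 mmol/L × 203.3 g/mol × 3.45 L ÷ 1000 = 4.87 g
casitone: 6.47 g/L × 3.45 L = 22.32 g
sodium bicarbonate: 1.91 g/L × 3.45 L = 6.59 g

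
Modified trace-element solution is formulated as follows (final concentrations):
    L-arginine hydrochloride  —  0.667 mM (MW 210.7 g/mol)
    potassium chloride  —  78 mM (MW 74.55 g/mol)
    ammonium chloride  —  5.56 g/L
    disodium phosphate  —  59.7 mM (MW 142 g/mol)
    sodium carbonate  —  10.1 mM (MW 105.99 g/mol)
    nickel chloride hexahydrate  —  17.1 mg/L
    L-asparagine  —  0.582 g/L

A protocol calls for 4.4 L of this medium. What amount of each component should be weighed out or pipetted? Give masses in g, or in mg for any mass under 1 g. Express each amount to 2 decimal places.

L-arginine hydrochloride 618.36 mg; potassium chloride 25.59 g; ammonium chloride 24.46 g; disodium phosphate 37.30 g; sodium carbonate 4.71 g; nickel chloride hexahydrate 75.24 mg; L-asparagine 2.56 g

Scale factor relative to 1 L: 4.4.
L-arginine hydrochloride: 0.667 mmol/L × 210.7 mg/mmol × 4.4 L = 618.36 mg
potassium chloride: 78 mmol/L × 74.55 g/mol × 4.4 L ÷ 1000 = 25.59 g
ammonium chloride: 5.56 g/L × 4.4 L = 24.46 g
disodium phosphate: 59.7 mmol/L × 142 g/mol × 4.4 L ÷ 1000 = 37.30 g
sodium carbonate: 10.1 mmol/L × 105.99 g/mol × 4.4 L ÷ 1000 = 4.71 g
nickel chloride hexahydrate: 17.1 mg/L × 4.4 L = 75.24 mg
L-asparagine: 0.582 g/L × 4.4 L = 2.56 g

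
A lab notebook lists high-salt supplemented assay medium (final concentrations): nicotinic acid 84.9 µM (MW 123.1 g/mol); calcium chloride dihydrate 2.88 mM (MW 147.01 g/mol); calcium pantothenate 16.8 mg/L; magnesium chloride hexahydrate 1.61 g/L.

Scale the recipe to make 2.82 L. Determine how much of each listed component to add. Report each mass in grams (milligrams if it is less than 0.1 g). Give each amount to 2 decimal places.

Working volume: 2.82 L.
nicotinic acid: 84.9 µmol/L × 123.1 g/mol × 2.82 L ÷ 1000 = 29.47 mg
calcium chloride dihydrate: 2.88 mmol/L × 147.01 g/mol × 2.82 L ÷ 1000 = 1.19 g
calcium pantothenate: 16.8 mg/L × 2.82 L = 47.38 mg
magnesium chloride hexahydrate: 1.61 g/L × 2.82 L = 4.54 g

nicotinic acid 29.47 mg; calcium chloride dihydrate 1.19 g; calcium pantothenate 47.38 mg; magnesium chloride hexahydrate 4.54 g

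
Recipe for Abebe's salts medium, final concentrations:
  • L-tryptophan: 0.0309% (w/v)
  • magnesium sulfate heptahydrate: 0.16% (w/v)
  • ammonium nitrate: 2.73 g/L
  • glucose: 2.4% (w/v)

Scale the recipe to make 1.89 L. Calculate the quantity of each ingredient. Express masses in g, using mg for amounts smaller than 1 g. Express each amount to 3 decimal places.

L-tryptophan 584.010 mg; magnesium sulfate heptahydrate 3.024 g; ammonium nitrate 5.160 g; glucose 45.360 g

Working volume: 1.89 L.
L-tryptophan: 0.0309% w/v = 0.309 g/L → 0.309 × 1.89 L = 0.58401 g = 584.010 mg
magnesium sulfate heptahydrate: 0.16 g per 100 mL × 1890 mL ÷ 100 = 3.024 g
ammonium nitrate: 2.73 g/L × 1.89 L = 5.160 g
glucose: 2.4 g per 100 mL × 1890 mL ÷ 100 = 45.360 g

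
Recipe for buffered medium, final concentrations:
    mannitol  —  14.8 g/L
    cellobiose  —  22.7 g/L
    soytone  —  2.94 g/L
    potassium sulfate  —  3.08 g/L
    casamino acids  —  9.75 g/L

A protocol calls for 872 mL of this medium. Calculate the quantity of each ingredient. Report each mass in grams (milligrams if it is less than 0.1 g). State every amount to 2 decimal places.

mannitol 12.91 g; cellobiose 19.79 g; soytone 2.56 g; potassium sulfate 2.69 g; casamino acids 8.50 g

Target volume = 872 mL = 0.872 L.
mannitol: 14.8 g/L × 0.872 L = 12.91 g
cellobiose: 22.7 g/L × 0.872 L = 19.79 g
soytone: 2.94 g/L × 0.872 L = 2.56 g
potassium sulfate: 3.08 g/L × 0.872 L = 2.69 g
casamino acids: 9.75 g/L × 0.872 L = 8.50 g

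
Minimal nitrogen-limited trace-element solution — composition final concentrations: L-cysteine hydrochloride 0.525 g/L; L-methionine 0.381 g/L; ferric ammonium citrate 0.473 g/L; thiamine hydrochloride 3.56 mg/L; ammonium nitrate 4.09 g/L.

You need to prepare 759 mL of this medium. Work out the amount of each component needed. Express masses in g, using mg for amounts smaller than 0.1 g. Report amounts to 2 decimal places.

L-cysteine hydrochloride 0.40 g; L-methionine 0.29 g; ferric ammonium citrate 0.36 g; thiamine hydrochloride 2.70 mg; ammonium nitrate 3.10 g

Scale factor relative to 1 L: 0.759.
L-cysteine hydrochloride: 0.525 g/L × 0.759 L = 0.40 g
L-methionine: 0.381 g/L × 0.759 L = 0.29 g
ferric ammonium citrate: 0.473 g/L × 0.759 L = 0.36 g
thiamine hydrochloride: 3.56 mg/L × 0.759 L = 2.70 mg
ammonium nitrate: 4.09 g/L × 0.759 L = 3.10 g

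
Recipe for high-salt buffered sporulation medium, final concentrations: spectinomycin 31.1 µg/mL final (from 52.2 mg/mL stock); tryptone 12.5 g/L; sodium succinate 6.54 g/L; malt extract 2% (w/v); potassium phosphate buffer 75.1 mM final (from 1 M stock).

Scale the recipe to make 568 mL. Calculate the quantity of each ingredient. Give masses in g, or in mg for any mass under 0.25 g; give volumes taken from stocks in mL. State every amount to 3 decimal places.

spectinomycin 0.338 mL; tryptone 7.100 g; sodium succinate 3.715 g; malt extract 11.360 g; potassium phosphate buffer 42.657 mL

Scale factor relative to 1 L: 0.568.
spectinomycin: V = C2·V2/C1 = 31.1 µg/mL × 568 mL ÷ 52200 µg/mL = 0.338 mL
tryptone: 12.5 g/L × 0.568 L = 7.100 g
sodium succinate: 6.54 g/L × 0.568 L = 3.715 g
malt extract: 2 g per 100 mL × 568 mL ÷ 100 = 11.360 g
potassium phosphate buffer: V = C2·V2/C1 = 75.1 mM × 568 mL ÷ 1000 mM = 42.657 mL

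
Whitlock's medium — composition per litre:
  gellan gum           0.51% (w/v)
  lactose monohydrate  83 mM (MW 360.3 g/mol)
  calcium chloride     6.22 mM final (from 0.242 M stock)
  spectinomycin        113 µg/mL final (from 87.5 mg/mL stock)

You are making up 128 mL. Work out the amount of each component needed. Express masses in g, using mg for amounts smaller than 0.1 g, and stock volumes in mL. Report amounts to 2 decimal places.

gellan gum 0.65 g; lactose monohydrate 3.83 g; calcium chloride 3.29 mL; spectinomycin 0.17 mL

Working volume: 128 mL = 0.128 L.
gellan gum: 0.51 g per 100 mL × 128 mL ÷ 100 = 0.65 g
lactose monohydrate: 83 mmol/L × 360.3 g/mol × 0.128 L ÷ 1000 = 3.83 g
calcium chloride: C1V1 = C2V2 → 6.22 mM × 128 mL ÷ 242 mM = 3.29 mL
spectinomycin: C1V1 = C2V2 → 113 µg/mL × 128 mL ÷ 87500 µg/mL = 0.17 mL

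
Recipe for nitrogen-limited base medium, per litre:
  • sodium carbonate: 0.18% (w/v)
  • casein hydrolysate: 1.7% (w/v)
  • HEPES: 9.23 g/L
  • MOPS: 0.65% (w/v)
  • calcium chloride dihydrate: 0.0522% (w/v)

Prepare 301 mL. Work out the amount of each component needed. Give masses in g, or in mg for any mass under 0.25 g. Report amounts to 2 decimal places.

Working volume: 301 mL = 0.301 L.
sodium carbonate: 0.18 g per 100 mL × 301 mL ÷ 100 = 0.54 g
casein hydrolysate: 1.7% w/v = 17 g/L → 17 × 0.301 L = 5.12 g
HEPES: 9.23 g/L × 0.301 L = 2.78 g
MOPS: 0.65% w/v = 6.5 g/L → 6.5 × 0.301 L = 1.96 g
calcium chloride dihydrate: 0.0522 g per 100 mL × 301 mL ÷ 100 = 0.157122 g = 157.12 mg

sodium carbonate 0.54 g; casein hydrolysate 5.12 g; HEPES 2.78 g; MOPS 1.96 g; calcium chloride dihydrate 157.12 mg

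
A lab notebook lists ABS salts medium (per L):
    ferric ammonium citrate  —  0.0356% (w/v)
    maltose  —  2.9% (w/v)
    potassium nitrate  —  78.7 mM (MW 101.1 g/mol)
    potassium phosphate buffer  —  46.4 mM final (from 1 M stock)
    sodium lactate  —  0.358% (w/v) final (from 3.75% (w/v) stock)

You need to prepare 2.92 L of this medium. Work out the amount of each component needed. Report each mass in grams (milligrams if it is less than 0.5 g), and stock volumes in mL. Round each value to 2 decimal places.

Scale factor relative to 1 L: 2.92.
ferric ammonium citrate: 0.0356% w/v = 0.356 g/L → 0.356 × 2.92 L = 1.04 g
maltose: 2.9 g per 100 mL × 2920 mL ÷ 100 = 84.68 g
potassium nitrate: 78.7 mmol/L × 101.1 g/mol × 2.92 L ÷ 1000 = 23.23 g
potassium phosphate buffer: dilute stock: 46.4 mM × 2920 mL ÷ 1000 mM = 135.49 mL
sodium lactate: V = C2·V2/C1 = 0.358% ÷ 3.75% × 2920 mL = 278.76 mL

ferric ammonium citrate 1.04 g; maltose 84.68 g; potassium nitrate 23.23 g; potassium phosphate buffer 135.49 mL; sodium lactate 278.76 mL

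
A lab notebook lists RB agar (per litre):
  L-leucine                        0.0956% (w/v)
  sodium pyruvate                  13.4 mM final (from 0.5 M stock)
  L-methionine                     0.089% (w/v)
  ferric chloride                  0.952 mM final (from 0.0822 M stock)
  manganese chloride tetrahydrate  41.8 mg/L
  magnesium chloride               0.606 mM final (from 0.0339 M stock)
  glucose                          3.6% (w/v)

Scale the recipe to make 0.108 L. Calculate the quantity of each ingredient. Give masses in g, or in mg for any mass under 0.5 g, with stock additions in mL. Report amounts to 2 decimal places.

Working volume: 0.108 L.
L-leucine: 0.0956 g per 100 mL × 108 mL ÷ 100 = 0.103248 g = 103.25 mg
sodium pyruvate: V = C2·V2/C1 = 13.4 mM × 108 mL ÷ 500 mM = 2.89 mL
L-methionine: 0.089% w/v = 0.89 g/L → 0.89 × 0.108 L = 0.09612 g = 96.12 mg
ferric chloride: C1V1 = C2V2 → 0.952 mM × 108 mL ÷ 82.2 mM = 1.25 mL
manganese chloride tetrahydrate: 41.8 mg/L × 0.108 L = 4.51 mg
magnesium chloride: dilute stock: 0.606 mM × 108 mL ÷ 33.9 mM = 1.93 mL
glucose: 3.6 g per 100 mL × 108 mL ÷ 100 = 3.89 g

L-leucine 103.25 mg; sodium pyruvate 2.89 mL; L-methionine 96.12 mg; ferric chloride 1.25 mL; manganese chloride tetrahydrate 4.51 mg; magnesium chloride 1.93 mL; glucose 3.89 g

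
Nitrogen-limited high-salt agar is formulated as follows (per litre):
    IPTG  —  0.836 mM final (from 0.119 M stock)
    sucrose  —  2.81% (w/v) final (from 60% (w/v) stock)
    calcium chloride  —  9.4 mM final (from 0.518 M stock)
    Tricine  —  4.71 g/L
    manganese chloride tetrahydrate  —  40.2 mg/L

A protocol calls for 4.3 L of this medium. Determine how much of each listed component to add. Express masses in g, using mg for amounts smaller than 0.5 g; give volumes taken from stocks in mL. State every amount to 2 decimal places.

Working volume: 4.3 L.
IPTG: C1V1 = C2V2 → 0.836 mM × 4300 mL ÷ 119 mM = 30.21 mL
sucrose: dilute stock: 2.81% ÷ 60% × 4300 mL = 201.38 mL
calcium chloride: V = C2·V2/C1 = 9.4 mM × 4300 mL ÷ 518 mM = 78.03 mL
Tricine: 4.71 g/L × 4.3 L = 20.25 g
manganese chloride tetrahydrate: 40.2 mg/L × 4.3 L = 172.86 mg

IPTG 30.21 mL; sucrose 201.38 mL; calcium chloride 78.03 mL; Tricine 20.25 g; manganese chloride tetrahydrate 172.86 mg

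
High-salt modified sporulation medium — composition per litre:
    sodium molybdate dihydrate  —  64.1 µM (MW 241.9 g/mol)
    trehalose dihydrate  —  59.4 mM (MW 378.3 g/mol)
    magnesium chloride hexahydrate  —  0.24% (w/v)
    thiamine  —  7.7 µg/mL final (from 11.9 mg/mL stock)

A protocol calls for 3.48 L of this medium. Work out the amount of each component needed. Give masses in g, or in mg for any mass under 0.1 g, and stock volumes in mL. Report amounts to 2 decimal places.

Scale factor relative to 1 L: 3.48.
sodium molybdate dihydrate: 64.1 µmol/L × 241.9 g/mol × 3.48 L ÷ 1000 = 53.96 mg
trehalose dihydrate: 59.4 mmol/L × 378.3 g/mol × 3.48 L ÷ 1000 = 78.20 g
magnesium chloride hexahydrate: 0.24% w/v = 2.4 g/L → 2.4 × 3.48 L = 8.35 g
thiamine: C1V1 = C2V2 → 7.7 µg/mL × 3480 mL ÷ 11900 µg/mL = 2.25 mL

sodium molybdate dihydrate 53.96 mg; trehalose dihydrate 78.20 g; magnesium chloride hexahydrate 8.35 g; thiamine 2.25 mL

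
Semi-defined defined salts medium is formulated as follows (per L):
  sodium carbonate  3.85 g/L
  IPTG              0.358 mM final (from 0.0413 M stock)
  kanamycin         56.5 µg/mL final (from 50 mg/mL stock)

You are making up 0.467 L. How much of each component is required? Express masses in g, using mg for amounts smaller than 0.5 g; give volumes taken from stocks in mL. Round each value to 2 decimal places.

sodium carbonate 1.80 g; IPTG 4.05 mL; kanamycin 0.53 mL

Scale factor relative to 1 L: 0.467.
sodium carbonate: 3.85 g/L × 0.467 L = 1.80 g
IPTG: dilute stock: 0.358 mM × 467 mL ÷ 41.3 mM = 4.05 mL
kanamycin: dilute stock: 56.5 µg/mL × 467 mL ÷ 50000 µg/mL = 0.53 mL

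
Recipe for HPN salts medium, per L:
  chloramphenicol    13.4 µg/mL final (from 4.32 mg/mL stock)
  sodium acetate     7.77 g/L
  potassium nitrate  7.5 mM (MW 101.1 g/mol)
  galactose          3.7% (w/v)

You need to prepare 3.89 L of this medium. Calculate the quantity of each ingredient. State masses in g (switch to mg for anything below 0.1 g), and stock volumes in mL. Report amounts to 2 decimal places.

chloramphenicol 12.07 mL; sodium acetate 30.23 g; potassium nitrate 2.95 g; galactose 143.93 g

Working volume: 3.89 L.
chloramphenicol: V = C2·V2/C1 = 13.4 µg/mL × 3890 mL ÷ 4320 µg/mL = 12.07 mL
sodium acetate: 7.77 g/L × 3.89 L = 30.23 g
potassium nitrate: 7.5 mmol/L × 101.1 g/mol × 3.89 L ÷ 1000 = 2.95 g
galactose: 3.7% w/v = 37 g/L → 37 × 3.89 L = 143.93 g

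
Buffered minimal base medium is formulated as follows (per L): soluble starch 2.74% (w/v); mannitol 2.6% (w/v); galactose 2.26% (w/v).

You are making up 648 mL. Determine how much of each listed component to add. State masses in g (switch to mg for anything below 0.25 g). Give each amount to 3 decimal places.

soluble starch 17.755 g; mannitol 16.848 g; galactose 14.645 g

Scale factor relative to 1 L: 0.648.
soluble starch: 2.74% w/v = 27.4 g/L → 27.4 × 0.648 L = 17.755 g
mannitol: 2.6 g per 100 mL × 648 mL ÷ 100 = 16.848 g
galactose: 2.26% w/v = 22.6 g/L → 22.6 × 0.648 L = 14.645 g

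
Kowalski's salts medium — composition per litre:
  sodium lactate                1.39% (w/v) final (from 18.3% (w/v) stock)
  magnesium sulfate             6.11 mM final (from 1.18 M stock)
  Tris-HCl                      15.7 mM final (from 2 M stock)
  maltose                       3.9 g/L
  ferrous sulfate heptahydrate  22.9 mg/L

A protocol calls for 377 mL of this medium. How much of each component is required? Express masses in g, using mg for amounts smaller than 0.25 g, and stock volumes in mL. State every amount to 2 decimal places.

sodium lactate 28.64 mL; magnesium sulfate 1.95 mL; Tris-HCl 2.96 mL; maltose 1.47 g; ferrous sulfate heptahydrate 8.63 mg

Scale factor relative to 1 L: 0.377.
sodium lactate: V = C2·V2/C1 = 1.39% ÷ 18.3% × 377 mL = 28.64 mL
magnesium sulfate: dilute stock: 6.11 mM × 377 mL ÷ 1180 mM = 1.95 mL
Tris-HCl: V = C2·V2/C1 = 15.7 mM × 377 mL ÷ 2000 mM = 2.96 mL
maltose: 3.9 g/L × 0.377 L = 1.47 g
ferrous sulfate heptahydrate: 22.9 mg/L × 0.377 L = 8.63 mg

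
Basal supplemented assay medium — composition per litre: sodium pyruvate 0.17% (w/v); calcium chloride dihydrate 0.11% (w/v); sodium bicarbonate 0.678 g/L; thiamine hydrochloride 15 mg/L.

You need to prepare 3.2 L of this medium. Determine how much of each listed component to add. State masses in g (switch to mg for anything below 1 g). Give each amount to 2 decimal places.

Scale factor relative to 1 L: 3.2.
sodium pyruvate: 0.17% w/v = 1.7 g/L → 1.7 × 3.2 L = 5.44 g
calcium chloride dihydrate: 0.11 g per 100 mL × 3200 mL ÷ 100 = 3.52 g
sodium bicarbonate: 0.678 g/L × 3.2 L = 2.17 g
thiamine hydrochloride: 15 mg/L × 3.2 L = 48.00 mg

sodium pyruvate 5.44 g; calcium chloride dihydrate 3.52 g; sodium bicarbonate 2.17 g; thiamine hydrochloride 48.00 mg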